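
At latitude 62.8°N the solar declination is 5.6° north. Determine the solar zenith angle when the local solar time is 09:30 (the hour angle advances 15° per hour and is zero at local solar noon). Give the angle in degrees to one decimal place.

63.4°

Hour angle H = 15° × (9.5 − 12) = -37.50°.
With φ = 62.8°, δ = 5.6°, H = -37.50°: sin φ sin δ = 0.0868, cos φ cos δ cos H = 0.3609, so cos θ_z = 0.4477.
θ_z = arccos(0.4477) = 63.40°.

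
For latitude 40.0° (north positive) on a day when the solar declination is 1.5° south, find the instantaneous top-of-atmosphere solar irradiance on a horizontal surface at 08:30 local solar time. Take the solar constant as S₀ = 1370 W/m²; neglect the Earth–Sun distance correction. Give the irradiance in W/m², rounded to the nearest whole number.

616 W/m²

Hour angle H = 15° × (8.5 − 12) = -52.50°.
cos θ_z = sin φ sin δ + cos φ cos δ cos H = (0.6428)(-0.0262) + (0.7660)(0.9997)(0.6088) = 0.4494.
Top-of-atmosphere irradiance = S₀ cos θ_z = 1370 × 0.4494 = 615.68 W/m².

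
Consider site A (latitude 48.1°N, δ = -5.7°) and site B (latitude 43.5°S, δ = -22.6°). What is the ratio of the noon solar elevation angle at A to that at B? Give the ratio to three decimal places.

0.524

A: 90° − |48.1 − (-5.7)| = 36.20°.
B: 90° − |-43.5 − (-22.6)| = 69.10°.
Ratio A/B = 36.2000 / 69.1000 = 0.5239.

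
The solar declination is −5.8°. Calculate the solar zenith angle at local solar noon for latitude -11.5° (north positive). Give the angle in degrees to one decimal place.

5.7°

At local solar noon the hour angle is zero, so the zenith angle is |φ − δ| = |-11.5° − (-5.8°)| = 5.7°.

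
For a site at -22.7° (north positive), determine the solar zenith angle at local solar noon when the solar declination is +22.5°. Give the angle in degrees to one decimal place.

45.2°

At local solar noon the hour angle is zero, so the zenith angle is |φ − δ| = |-22.7° − (22.5°)| = 45.2°.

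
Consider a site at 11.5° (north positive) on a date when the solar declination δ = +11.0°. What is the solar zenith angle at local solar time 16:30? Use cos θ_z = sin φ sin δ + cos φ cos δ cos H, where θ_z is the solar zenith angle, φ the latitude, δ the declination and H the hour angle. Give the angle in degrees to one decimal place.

66.0°

Hour angle H = 15° × (16.5 − 12) = 67.50°.
cos θ_z = sin(11.5°) sin(11.0°) + cos(11.5°) cos(11.0°) cos(67.50°) = 0.0380 + 0.3681 = 0.4061.
θ_z = arccos(0.4061) = 66.04°.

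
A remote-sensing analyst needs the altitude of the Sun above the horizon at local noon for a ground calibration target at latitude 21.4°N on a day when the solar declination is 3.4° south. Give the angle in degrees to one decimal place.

At local solar noon the hour angle is zero, so the elevation is 90° − |φ − δ| = 90° − |21.4° − (-3.4°)| = 90° − 24.8° = 65.2°.

65.2°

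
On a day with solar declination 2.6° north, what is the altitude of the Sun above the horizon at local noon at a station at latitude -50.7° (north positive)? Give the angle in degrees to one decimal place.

36.7°

At local solar noon the hour angle is zero, so the elevation is 90° − |φ − δ| = 90° − |-50.7° − (2.6°)| = 90° − 53.3° = 36.7°.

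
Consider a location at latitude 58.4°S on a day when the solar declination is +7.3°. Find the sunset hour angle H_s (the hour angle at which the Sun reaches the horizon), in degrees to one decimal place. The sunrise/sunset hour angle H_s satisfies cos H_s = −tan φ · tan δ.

78.0°

−tan φ tan δ = −(-1.6255)(0.1281) = 0.2082; H_s = arccos(0.2082) = 77.98°.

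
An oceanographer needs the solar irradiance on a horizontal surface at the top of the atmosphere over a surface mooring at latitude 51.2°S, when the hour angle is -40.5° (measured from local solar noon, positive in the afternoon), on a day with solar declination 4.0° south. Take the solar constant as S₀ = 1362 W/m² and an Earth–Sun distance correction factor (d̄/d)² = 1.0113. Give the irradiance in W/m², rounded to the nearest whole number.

730 W/m²

With φ = -51.2°, δ = -4.0°, H = -40.50°: sin φ sin δ = 0.0544, cos φ cos δ cos H = 0.4753, so cos θ_z = 0.5297.
Top-of-atmosphere irradiance = S₀ (d̄/d)² cos θ_z = 1362 × 1.0113 × 0.5297 = 729.60 W/m².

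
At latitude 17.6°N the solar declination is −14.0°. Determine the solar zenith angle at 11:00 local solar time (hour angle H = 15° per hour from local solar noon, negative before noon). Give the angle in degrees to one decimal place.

Hour angle H = 15° × (11 − 12) = -15.00°.
With φ = 17.6°, δ = -14.0°, H = -15.00°: sin φ sin δ = -0.0731, cos φ cos δ cos H = 0.8934, so cos θ_z = 0.8203.
θ_z = arccos(0.8203) = 34.89°.

34.9°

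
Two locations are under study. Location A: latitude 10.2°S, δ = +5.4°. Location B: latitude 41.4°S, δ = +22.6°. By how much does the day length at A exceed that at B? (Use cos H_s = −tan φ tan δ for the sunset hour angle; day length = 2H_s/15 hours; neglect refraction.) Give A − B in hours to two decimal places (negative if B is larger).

A: H_s = arccos(−tan -10.2° · tan 5.4°) = 89.03°, so 2H_s/15 = 11.8707 h.
B: H_s = arccos(−tan -41.4° · tan 22.6°) = 68.47°, so 2H_s/15 = 9.1293 h.
A − B = 11.8707 − 9.1293 = 2.7414 h.

+2.74 h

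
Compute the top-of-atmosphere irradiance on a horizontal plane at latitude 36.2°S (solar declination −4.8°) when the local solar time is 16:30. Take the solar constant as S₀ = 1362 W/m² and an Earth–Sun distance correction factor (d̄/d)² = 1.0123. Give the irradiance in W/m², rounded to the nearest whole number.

492 W/m²

Hour angle H = 15° × (16.5 − 12) = 67.50°.
With φ = -36.2°, δ = -4.8°, H = 67.50°: sin φ sin δ = 0.0494, cos φ cos δ cos H = 0.3077, so cos θ_z = 0.3571.
Top-of-atmosphere irradiance = S₀ (d̄/d)² cos θ_z = 1362 × 1.0123 × 0.3571 = 492.35 W/m².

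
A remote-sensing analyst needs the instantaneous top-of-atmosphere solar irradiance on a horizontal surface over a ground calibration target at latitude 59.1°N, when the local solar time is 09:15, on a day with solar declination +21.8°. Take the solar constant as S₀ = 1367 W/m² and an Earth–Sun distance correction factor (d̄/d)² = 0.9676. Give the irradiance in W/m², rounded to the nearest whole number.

896 W/m²

Hour angle H = 15° × (9.25 − 12) = -41.25°.
cos θ_z = sin φ sin δ + cos φ cos δ cos H = (0.8581)(0.3714) + (0.5135)(0.9285)(0.7518) = 0.6771.
Top-of-atmosphere irradiance = S₀ (d̄/d)² cos θ_z = 1367 × 0.9676 × 0.6771 = 895.61 W/m².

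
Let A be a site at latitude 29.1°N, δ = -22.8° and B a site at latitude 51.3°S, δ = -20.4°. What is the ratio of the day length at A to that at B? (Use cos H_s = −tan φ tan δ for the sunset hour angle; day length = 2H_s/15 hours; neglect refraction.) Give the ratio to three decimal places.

A: H_s = arccos(−tan 29.1° · tan -22.8°) = 76.47°, so 2H_s/15 = 10.1960 h.
B: H_s = arccos(−tan -51.3° · tan -20.4°) = 117.66°, so 2H_s/15 = 15.6880 h.
Ratio A/B = 10.1960 / 15.6880 = 0.6499.

0.650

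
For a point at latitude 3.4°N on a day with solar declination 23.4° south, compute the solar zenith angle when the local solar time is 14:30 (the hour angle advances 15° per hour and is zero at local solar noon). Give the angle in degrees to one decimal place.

45.3°

Hour angle H = 15° × (14.5 − 12) = 37.50°.
With φ = 3.4°, δ = -23.4°, H = 37.50°: sin φ sin δ = -0.0236, cos φ cos δ cos H = 0.7268, so cos θ_z = 0.7032.
θ_z = arccos(0.7032) = 45.32°.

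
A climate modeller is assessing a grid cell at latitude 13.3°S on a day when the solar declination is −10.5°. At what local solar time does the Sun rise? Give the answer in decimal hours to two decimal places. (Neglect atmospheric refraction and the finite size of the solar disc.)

5.83 h

cos H_s = −tan(-13.3°) · tan(-10.5°) = -0.0438, so H_s = arccos(-0.0438) = 92.51°.
Sunrise is at 12 − H_s/15 = 12 − 6.167 = 5.833 h local solar time.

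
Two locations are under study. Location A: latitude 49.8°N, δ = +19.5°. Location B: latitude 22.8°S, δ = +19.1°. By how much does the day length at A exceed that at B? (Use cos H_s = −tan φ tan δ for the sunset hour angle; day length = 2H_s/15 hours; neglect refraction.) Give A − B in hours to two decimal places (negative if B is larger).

A: H_s = arccos(−tan 49.8° · tan 19.5°) = 114.77°, so 2H_s/15 = 15.3027 h.
B: H_s = arccos(−tan -22.8° · tan 19.1°) = 81.63°, so 2H_s/15 = 10.8840 h.
A − B = 15.3027 − 10.8840 = 4.4187 h.

+4.42 h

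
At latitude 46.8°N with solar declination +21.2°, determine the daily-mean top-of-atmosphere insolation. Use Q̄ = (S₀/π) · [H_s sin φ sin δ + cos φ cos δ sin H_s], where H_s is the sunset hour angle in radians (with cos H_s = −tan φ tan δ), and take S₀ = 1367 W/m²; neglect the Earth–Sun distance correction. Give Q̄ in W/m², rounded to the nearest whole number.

The sunset hour angle satisfies cos H_s = −tan φ tan δ = -0.4130, giving H_s = 114.39°. In radians, H_s = 1.9965.
H_s sin φ sin δ = 1.9965 × 0.7290 × 0.3616 = 0.5263.
cos φ cos δ sin H_s = 0.6845 × 0.9323 × 0.9107 = 0.5812.
Q̄ = (1367/π) × (0.5263 + 0.5812) = 435.13 × 1.1075 = 481.91 W/m².

482 W/m²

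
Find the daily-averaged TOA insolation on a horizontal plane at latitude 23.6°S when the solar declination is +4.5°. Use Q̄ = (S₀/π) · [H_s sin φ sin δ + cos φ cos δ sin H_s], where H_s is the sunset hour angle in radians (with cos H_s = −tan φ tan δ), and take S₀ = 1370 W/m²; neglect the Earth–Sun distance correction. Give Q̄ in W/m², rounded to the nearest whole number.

The sunset hour angle satisfies cos H_s = −tan φ tan δ = 0.0344, giving H_s = 88.03°. In radians, H_s = 1.5364.
H_s sin φ sin δ = 1.5364 × -0.4003 × 0.0785 = -0.0483.
cos φ cos δ sin H_s = 0.9164 × 0.9969 × 0.9994 = 0.9130.
Q̄ = (1370/π) × (-0.0483 + 0.9130) = 436.08 × 0.8647 = 377.08 W/m².

377 W/m²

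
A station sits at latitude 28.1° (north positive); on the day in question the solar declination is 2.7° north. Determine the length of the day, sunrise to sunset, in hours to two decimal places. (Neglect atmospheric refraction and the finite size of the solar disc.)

cos H_s = −tan(28.1°) · tan(2.7°) = -0.0252, so H_s = arccos(-0.0252) = 91.44°.
Day length = 2 H_s / 15° h⁻¹ = 182.88° / 15 = 12.192 h.

12.19 hours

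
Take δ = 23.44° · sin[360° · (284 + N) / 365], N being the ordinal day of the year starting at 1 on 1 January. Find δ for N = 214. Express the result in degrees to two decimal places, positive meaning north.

360 × (284 + 214) / 365 = 491.178°; sin(491.178°) = 0.7527.
δ = 23.44 × 0.7527 = 17.643° ≈ +17.64°.

+17.64°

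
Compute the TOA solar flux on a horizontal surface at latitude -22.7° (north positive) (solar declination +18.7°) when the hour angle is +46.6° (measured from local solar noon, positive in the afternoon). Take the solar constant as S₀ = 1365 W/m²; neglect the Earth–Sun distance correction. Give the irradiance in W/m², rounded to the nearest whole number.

651 W/m²

cos θ_z = sin(-22.7°) sin(18.7°) + cos(-22.7°) cos(18.7°) cos(46.60°) = -0.1237 + 0.6004 = 0.4767.
Top-of-atmosphere irradiance = S₀ cos θ_z = 1365 × 0.4767 = 650.70 W/m².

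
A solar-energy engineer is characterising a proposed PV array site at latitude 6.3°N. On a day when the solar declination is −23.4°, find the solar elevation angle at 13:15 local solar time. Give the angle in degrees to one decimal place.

55.1°

Hour angle H = 15° × (13.25 − 12) = 18.75°.
cos θ_z = sin φ sin δ + cos φ cos δ cos H = (0.1097)(-0.3971) + (0.9940)(0.9178)(0.9469) = 0.8203.
θ_z = arccos(0.8203) = 34.89°, so the elevation is 90° − 34.89° = 55.11°.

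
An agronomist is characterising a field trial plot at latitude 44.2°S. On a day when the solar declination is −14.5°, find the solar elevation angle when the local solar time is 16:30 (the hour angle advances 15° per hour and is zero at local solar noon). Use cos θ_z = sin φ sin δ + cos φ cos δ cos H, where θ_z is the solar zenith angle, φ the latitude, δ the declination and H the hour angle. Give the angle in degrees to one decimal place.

26.1°

Hour angle H = 15° × (16.5 − 12) = 67.50°.
With φ = -44.2°, δ = -14.5°, H = 67.50°: sin φ sin δ = 0.1746, cos φ cos δ cos H = 0.2656, so cos θ_z = 0.4402.
θ_z = arccos(0.4402) = 63.88°, so the elevation is 90° − 63.88° = 26.12°.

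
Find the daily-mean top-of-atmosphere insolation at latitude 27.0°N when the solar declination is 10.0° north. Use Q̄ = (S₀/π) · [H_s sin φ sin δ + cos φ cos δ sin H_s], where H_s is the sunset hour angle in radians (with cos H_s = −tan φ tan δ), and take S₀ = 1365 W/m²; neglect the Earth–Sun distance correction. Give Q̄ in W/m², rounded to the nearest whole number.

437 W/m²

cos H_s = −tan(27.0°) · tan(10.0°) = -0.0898, so H_s = arccos(-0.0898) = 95.15°. In radians, H_s = 1.6607.
H_s sin φ sin δ = 1.6607 × 0.4540 × 0.1736 = 0.1309.
cos φ cos δ sin H_s = 0.8910 × 0.9848 × 0.9960 = 0.8739.
Q̄ = (1365/π) × (0.1309 + 0.8739) = 434.49 × 1.0048 = 436.58 W/m².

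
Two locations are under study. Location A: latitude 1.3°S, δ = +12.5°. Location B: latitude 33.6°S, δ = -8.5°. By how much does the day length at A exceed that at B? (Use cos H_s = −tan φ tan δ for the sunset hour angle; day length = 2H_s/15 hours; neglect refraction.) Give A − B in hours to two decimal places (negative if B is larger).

-0.80 h

A: H_s = arccos(−tan -1.3° · tan 12.5°) = 89.71°, so 2H_s/15 = 11.9613 h.
B: H_s = arccos(−tan -33.6° · tan -8.5°) = 95.70°, so 2H_s/15 = 12.7600 h.
A − B = 11.9613 − 12.7600 = -0.7987 h.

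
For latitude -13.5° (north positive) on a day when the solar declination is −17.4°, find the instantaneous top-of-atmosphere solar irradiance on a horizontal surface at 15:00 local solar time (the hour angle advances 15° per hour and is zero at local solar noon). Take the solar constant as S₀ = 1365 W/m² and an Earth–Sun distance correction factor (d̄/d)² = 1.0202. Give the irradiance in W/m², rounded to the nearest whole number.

Hour angle H = 15° × (15 − 12) = 45.00°.
With φ = -13.5°, δ = -17.4°, H = 45.00°: sin φ sin δ = 0.0698, cos φ cos δ cos H = 0.6561, so cos θ_z = 0.7259.
Top-of-atmosphere irradiance = S₀ (d̄/d)² cos θ_z = 1365 × 1.0202 × 0.7259 = 1010.87 W/m².

1011 W/m²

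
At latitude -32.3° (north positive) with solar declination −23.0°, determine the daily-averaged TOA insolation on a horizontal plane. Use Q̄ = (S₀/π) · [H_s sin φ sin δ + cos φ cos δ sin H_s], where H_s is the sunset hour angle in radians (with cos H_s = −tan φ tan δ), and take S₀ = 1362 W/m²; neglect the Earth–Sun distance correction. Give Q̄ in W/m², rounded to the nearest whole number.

492 W/m²

The sunset hour angle satisfies cos H_s = −tan φ tan δ = -0.2683, giving H_s = 105.56°. In radians, H_s = 1.8424.
H_s sin φ sin δ = 1.8424 × -0.5344 × -0.3907 = 0.3847.
cos φ cos δ sin H_s = 0.8453 × 0.9205 × 0.9633 = 0.7495.
Q̄ = (1362/π) × (0.3847 + 0.7495) = 433.54 × 1.1342 = 491.72 W/m².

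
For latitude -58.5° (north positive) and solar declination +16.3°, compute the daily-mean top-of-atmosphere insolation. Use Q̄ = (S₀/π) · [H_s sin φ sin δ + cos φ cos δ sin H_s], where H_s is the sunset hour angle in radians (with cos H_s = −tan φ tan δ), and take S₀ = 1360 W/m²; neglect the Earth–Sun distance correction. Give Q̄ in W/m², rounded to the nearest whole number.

80 W/m²

cos H_s = −tan(-58.5°) · tan(16.3°) = 0.4772, so H_s = arccos(0.4772) = 61.50°. In radians, H_s = 1.0734.
H_s sin φ sin δ = 1.0734 × -0.8526 × 0.2807 = -0.2569.
cos φ cos δ sin H_s = 0.5225 × 0.9598 × 0.8788 = 0.4407.
Q̄ = (1360/π) × (-0.2569 + 0.4407) = 432.90 × 0.1838 = 79.57 W/m².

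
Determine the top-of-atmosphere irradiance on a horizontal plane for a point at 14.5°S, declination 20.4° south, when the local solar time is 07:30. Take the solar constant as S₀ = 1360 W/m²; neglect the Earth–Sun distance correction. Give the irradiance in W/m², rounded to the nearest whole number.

Hour angle H = 15° × (7.5 − 12) = -67.50°.
With φ = -14.5°, δ = -20.4°, H = -67.50°: sin φ sin δ = 0.0873, cos φ cos δ cos H = 0.3473, so cos θ_z = 0.4346.
Top-of-atmosphere irradiance = S₀ cos θ_z = 1360 × 0.4346 = 591.06 W/m².

591 W/m²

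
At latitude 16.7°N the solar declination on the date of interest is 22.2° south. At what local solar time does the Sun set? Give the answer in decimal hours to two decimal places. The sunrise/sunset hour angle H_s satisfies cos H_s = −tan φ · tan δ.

17.53 h

cos H_s = −tan(16.7°) · tan(-22.2°) = 0.1224, so H_s = arccos(0.1224) = 82.97°.
Sunset is at 12 + H_s/15 = 12 + 5.531 = 17.531 h local solar time.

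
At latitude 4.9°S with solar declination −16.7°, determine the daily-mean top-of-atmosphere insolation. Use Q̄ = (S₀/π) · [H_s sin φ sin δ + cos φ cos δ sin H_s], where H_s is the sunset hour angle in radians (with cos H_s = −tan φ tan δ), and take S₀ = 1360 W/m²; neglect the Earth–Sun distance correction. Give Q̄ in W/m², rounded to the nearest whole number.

430 W/m²

−tan φ tan δ = −(-0.0857)(-0.3000) = -0.0257; H_s = arccos(-0.0257) = 91.47°. In radians, H_s = 1.5965.
H_s sin φ sin δ = 1.5965 × -0.0854 × -0.2874 = 0.0392.
cos φ cos δ sin H_s = 0.9963 × 0.9578 × 0.9997 = 0.9540.
Q̄ = (1360/π) × (0.0392 + 0.9540) = 432.90 × 0.9932 = 429.96 W/m².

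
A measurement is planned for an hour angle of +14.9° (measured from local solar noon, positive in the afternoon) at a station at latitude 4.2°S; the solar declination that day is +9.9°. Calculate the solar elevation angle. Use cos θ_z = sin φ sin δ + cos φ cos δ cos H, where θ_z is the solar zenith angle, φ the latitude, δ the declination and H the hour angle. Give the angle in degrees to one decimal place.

69.5°

With φ = -4.2°, δ = 9.9°, H = 14.90°: sin φ sin δ = -0.0126, cos φ cos δ cos H = 0.9494, so cos θ_z = 0.9368.
θ_z = arccos(0.9368) = 20.48°, so the elevation is 90° − 20.48° = 69.52°.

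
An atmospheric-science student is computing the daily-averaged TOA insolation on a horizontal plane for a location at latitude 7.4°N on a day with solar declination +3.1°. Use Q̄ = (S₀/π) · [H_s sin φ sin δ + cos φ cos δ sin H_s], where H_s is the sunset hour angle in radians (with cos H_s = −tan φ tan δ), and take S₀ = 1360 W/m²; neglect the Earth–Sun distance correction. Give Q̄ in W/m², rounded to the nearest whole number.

433 W/m²

−tan φ tan δ = −(0.1299)(0.0542) = -0.0070; H_s = arccos(-0.0070) = 90.40°. In radians, H_s = 1.5778.
H_s sin φ sin δ = 1.5778 × 0.1288 × 0.0541 = 0.0110.
cos φ cos δ sin H_s = 0.9917 × 0.9985 × 1.0000 = 0.9902.
Q̄ = (1360/π) × (0.0110 + 0.9902) = 432.90 × 1.0012 = 433.42 W/m².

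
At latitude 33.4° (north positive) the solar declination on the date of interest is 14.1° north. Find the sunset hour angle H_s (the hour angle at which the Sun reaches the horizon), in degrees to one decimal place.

The sunset hour angle satisfies cos H_s = −tan φ tan δ = -0.1656, giving H_s = 99.53°.

99.5°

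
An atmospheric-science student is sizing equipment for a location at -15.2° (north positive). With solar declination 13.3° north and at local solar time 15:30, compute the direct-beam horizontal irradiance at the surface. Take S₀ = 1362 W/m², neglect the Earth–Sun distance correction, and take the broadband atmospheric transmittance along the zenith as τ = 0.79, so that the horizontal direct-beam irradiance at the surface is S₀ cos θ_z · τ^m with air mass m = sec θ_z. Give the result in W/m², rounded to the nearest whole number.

439 W/m²

Hour angle H = 15° × (15.5 − 12) = 52.50°.
With φ = -15.2°, δ = 13.3°, H = 52.50°: sin φ sin δ = -0.0603, cos φ cos δ cos H = 0.5717, so cos θ_z = 0.5114.
Air mass m = 1/cos θ_z = 1/0.5114 = 1.955; τ^m = 0.79^1.955 = 0.6308.
Surface direct beam = 1362 × 0.5114 × 0.6308 = 439.37 W/m².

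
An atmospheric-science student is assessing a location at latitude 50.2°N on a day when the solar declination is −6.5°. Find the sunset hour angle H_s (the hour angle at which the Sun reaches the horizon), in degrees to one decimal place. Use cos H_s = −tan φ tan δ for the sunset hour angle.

82.1°

The sunset hour angle satisfies cos H_s = −tan φ tan δ = 0.1367, giving H_s = 82.14°.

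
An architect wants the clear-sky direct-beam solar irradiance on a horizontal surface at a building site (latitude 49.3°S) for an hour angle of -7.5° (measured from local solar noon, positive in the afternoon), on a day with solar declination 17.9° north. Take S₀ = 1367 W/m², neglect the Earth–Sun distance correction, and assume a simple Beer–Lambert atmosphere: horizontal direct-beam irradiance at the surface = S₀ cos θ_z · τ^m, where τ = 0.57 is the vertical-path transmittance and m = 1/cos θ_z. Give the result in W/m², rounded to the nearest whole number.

cos θ_z = sin(-49.3°) sin(17.9°) + cos(-49.3°) cos(17.9°) cos(-7.50°) = -0.2330 + 0.6152 = 0.3822.
Air mass m = 1/cos θ_z = 1/0.3822 = 2.616; τ^m = 0.57^2.616 = 0.2298.
Surface direct beam = 1367 × 0.3822 × 0.2298 = 120.06 W/m².

120 W/m²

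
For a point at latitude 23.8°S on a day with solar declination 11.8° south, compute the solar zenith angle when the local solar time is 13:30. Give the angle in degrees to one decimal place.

24.5°

Hour angle H = 15° × (13.5 − 12) = 22.50°.
cos θ_z = sin(-23.8°) sin(-11.8°) + cos(-23.8°) cos(-11.8°) cos(22.50°) = 0.0825 + 0.8274 = 0.9099.
θ_z = arccos(0.9099) = 24.51°.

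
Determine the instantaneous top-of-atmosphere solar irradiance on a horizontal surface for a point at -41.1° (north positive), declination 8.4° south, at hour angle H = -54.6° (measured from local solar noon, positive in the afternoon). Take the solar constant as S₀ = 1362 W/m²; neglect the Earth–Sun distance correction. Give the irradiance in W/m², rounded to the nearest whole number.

cos θ_z = sin φ sin δ + cos φ cos δ cos H = (-0.6574)(-0.1461) + (0.7536)(0.9893)(0.5793) = 0.5279.
Top-of-atmosphere irradiance = S₀ cos θ_z = 1362 × 0.5279 = 719.00 W/m².

719 W/m²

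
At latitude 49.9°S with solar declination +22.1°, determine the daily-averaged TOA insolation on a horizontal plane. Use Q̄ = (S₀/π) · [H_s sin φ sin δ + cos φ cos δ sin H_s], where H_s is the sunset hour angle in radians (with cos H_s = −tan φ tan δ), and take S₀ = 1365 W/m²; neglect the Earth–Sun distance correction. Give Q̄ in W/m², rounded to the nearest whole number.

94 W/m²

−tan φ tan δ = −(-1.1875)(0.4061) = 0.4822; H_s = arccos(0.4822) = 61.17°. In radians, H_s = 1.0676.
H_s sin φ sin δ = 1.0676 × -0.7649 × 0.3762 = -0.3072.
cos φ cos δ sin H_s = 0.6441 × 0.9265 × 0.8760 = 0.5228.
Q̄ = (1365/π) × (-0.3072 + 0.5228) = 434.49 × 0.2156 = 93.68 W/m².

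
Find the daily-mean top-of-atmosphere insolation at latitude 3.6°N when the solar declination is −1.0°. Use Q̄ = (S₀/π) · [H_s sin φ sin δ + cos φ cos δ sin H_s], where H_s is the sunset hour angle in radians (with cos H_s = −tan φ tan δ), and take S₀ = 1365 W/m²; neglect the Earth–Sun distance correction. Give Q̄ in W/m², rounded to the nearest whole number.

433 W/m²

cos H_s = −tan(3.6°) · tan(-1.0°) = 0.0011, so H_s = arccos(0.0011) = 89.94°. In radians, H_s = 1.5697.
H_s sin φ sin δ = 1.5697 × 0.0628 × -0.0175 = -0.0017.
cos φ cos δ sin H_s = 0.9980 × 0.9998 × 1.0000 = 0.9978.
Q̄ = (1365/π) × (-0.0017 + 0.9978) = 434.49 × 0.9961 = 432.80 W/m².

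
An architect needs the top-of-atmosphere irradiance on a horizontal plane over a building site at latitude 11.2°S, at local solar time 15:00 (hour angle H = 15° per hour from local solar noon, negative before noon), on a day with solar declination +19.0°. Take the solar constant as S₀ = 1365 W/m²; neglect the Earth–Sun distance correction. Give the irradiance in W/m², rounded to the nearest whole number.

809 W/m²

Hour angle H = 15° × (15 − 12) = 45.00°.
cos θ_z = sin φ sin δ + cos φ cos δ cos H = (-0.1942)(0.3256) + (0.9810)(0.9455)(0.7071) = 0.5926.
Top-of-atmosphere irradiance = S₀ cos θ_z = 1365 × 0.5926 = 808.90 W/m².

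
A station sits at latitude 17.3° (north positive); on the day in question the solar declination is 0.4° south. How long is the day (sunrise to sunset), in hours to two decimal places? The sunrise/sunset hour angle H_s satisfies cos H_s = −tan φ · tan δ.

cos H_s = −tan(17.3°) · tan(-0.4°) = 0.0022, so H_s = arccos(0.0022) = 89.87°.
Day length = 2 H_s / 15° h⁻¹ = 179.74° / 15 = 11.983 h.

11.98 hours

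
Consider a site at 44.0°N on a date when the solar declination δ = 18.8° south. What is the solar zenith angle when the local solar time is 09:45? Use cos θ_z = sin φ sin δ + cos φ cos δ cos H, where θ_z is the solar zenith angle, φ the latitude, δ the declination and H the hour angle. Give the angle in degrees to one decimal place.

70.0°

Hour angle H = 15° × (9.75 − 12) = -33.75°.
cos θ_z = sin φ sin δ + cos φ cos δ cos H = (0.6947)(-0.3223) + (0.7193)(0.9466)(0.8315) = 0.3423.
θ_z = arccos(0.3423) = 69.98°.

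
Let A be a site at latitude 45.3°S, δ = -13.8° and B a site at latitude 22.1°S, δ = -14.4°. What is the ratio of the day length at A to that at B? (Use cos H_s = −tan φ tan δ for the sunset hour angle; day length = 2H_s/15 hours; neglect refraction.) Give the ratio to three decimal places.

1.087

A: H_s = arccos(−tan -45.3° · tan -13.8°) = 104.37°, so 2H_s/15 = 13.9160 h.
B: H_s = arccos(−tan -22.1° · tan -14.4°) = 95.98°, so 2H_s/15 = 12.7973 h.
Ratio A/B = 13.9160 / 12.7973 = 1.0874.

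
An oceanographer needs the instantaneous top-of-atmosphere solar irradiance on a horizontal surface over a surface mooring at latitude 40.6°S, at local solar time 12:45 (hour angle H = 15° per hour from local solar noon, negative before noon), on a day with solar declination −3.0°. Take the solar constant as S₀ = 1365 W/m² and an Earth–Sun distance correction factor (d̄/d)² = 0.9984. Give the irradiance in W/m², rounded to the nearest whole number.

1060 W/m²

Hour angle H = 15° × (12.75 − 12) = 11.25°.
cos θ_z = sin(-40.6°) sin(-3.0°) + cos(-40.6°) cos(-3.0°) cos(11.25°) = 0.0341 + 0.7437 = 0.7778.
Top-of-atmosphere irradiance = S₀ (d̄/d)² cos θ_z = 1365 × 0.9984 × 0.7778 = 1060.00 W/m².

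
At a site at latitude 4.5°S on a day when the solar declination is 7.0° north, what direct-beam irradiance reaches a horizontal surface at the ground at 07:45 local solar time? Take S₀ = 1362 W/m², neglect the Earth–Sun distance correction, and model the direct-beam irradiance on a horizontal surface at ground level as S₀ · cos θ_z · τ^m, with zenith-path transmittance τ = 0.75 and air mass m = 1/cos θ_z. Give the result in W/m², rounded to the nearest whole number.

298 W/m²

Hour angle H = 15° × (7.75 − 12) = -63.75°.
With φ = -4.5°, δ = 7.0°, H = -63.75°: sin φ sin δ = -0.0096, cos φ cos δ cos H = 0.4376, so cos θ_z = 0.4280.
Air mass m = 1/cos θ_z = 1/0.4280 = 2.336; τ^m = 0.75^2.336 = 0.5107.
Surface direct beam = 1362 × 0.4280 × 0.5107 = 297.71 W/m².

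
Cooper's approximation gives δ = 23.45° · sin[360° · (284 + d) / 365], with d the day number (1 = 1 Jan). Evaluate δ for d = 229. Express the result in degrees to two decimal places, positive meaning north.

+13.12°

360 × (284 + 229) / 365 = 505.973°; sin(505.973°) = 0.5596.
δ = 23.45 × 0.5596 = 13.123° ≈ +13.12°.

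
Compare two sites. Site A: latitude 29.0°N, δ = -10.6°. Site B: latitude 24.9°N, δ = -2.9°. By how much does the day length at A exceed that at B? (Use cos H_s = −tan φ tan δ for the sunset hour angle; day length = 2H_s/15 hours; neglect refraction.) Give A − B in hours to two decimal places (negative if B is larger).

A: H_s = arccos(−tan 29.0° · tan -10.6°) = 84.05°, so 2H_s/15 = 11.2067 h.
B: H_s = arccos(−tan 24.9° · tan -2.9°) = 88.65°, so 2H_s/15 = 11.8200 h.
A − B = 11.2067 − 11.8200 = -0.6133 h.

-0.61 h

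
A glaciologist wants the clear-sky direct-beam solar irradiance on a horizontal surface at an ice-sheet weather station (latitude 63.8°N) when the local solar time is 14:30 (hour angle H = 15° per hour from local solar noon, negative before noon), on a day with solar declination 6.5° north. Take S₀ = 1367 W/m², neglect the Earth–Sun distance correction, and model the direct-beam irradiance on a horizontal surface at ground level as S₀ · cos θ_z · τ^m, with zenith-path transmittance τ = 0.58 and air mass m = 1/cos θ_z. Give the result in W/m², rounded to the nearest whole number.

183 W/m²

Hour angle H = 15° × (14.5 − 12) = 37.50°.
cos θ_z = sin(63.8°) sin(6.5°) + cos(63.8°) cos(6.5°) cos(37.50°) = 0.1016 + 0.3480 = 0.4496.
Air mass m = 1/cos θ_z = 1/0.4496 = 2.224; τ^m = 0.58^2.224 = 0.2978.
Surface direct beam = 1367 × 0.4496 × 0.2978 = 183.03 W/m².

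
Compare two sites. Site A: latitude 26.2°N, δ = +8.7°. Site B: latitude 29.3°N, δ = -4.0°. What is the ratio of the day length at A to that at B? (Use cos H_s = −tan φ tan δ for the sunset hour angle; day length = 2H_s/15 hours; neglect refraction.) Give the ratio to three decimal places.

1.075

A: H_s = arccos(−tan 26.2° · tan 8.7°) = 94.32°, so 2H_s/15 = 12.5760 h.
B: H_s = arccos(−tan 29.3° · tan -4.0°) = 87.75°, so 2H_s/15 = 11.7000 h.
Ratio A/B = 12.5760 / 11.7000 = 1.0749.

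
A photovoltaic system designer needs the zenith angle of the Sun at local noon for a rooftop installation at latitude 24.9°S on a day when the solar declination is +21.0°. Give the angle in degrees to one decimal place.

At local solar noon the hour angle is zero, so the zenith angle is |φ − δ| = |-24.9° − (21.0°)| = 45.9°.

45.9°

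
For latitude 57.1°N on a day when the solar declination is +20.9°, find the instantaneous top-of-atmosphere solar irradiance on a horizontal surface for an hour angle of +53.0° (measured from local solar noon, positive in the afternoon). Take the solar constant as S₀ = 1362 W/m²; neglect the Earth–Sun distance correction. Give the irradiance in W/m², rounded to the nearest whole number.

cos θ_z = sin(57.1°) sin(20.9°) + cos(57.1°) cos(20.9°) cos(53.00°) = 0.2995 + 0.3054 = 0.6049.
Top-of-atmosphere irradiance = S₀ cos θ_z = 1362 × 0.6049 = 823.87 W/m².

824 W/m²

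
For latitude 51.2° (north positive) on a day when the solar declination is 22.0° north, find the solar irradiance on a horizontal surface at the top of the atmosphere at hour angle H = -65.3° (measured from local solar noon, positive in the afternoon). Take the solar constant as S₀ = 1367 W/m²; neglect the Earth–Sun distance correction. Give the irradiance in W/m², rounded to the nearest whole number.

731 W/m²

With φ = 51.2°, δ = 22.0°, H = -65.30°: sin φ sin δ = 0.2919, cos φ cos δ cos H = 0.2428, so cos θ_z = 0.5347.
Top-of-atmosphere irradiance = S₀ cos θ_z = 1367 × 0.5347 = 730.93 W/m².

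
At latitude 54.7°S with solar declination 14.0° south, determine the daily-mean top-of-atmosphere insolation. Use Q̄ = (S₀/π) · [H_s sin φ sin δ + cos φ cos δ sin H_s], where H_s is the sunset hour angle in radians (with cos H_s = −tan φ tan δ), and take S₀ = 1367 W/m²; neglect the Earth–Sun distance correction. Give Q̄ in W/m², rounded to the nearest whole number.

394 W/m²

cos H_s = −tan(-54.7°) · tan(-14.0°) = -0.3521, so H_s = arccos(-0.3521) = 110.62°. In radians, H_s = 1.9307.
H_s sin φ sin δ = 1.9307 × -0.8161 × -0.2419 = 0.3811.
cos φ cos δ sin H_s = 0.5779 × 0.9703 × 0.9359 = 0.5248.
Q̄ = (1367/π) × (0.3811 + 0.5248) = 435.13 × 0.9059 = 394.18 W/m².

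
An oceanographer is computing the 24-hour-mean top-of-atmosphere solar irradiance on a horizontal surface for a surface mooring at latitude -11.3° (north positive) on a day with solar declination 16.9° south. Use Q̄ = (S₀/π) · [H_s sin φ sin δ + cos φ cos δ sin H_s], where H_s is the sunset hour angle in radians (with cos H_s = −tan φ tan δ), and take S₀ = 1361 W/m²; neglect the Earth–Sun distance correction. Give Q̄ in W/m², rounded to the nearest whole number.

446 W/m²

The sunset hour angle satisfies cos H_s = −tan φ tan δ = -0.0607, giving H_s = 93.48°. In radians, H_s = 1.6315.
H_s sin φ sin δ = 1.6315 × -0.1959 × -0.2907 = 0.0929.
cos φ cos δ sin H_s = 0.9806 × 0.9568 × 0.9982 = 0.9365.
Q̄ = (1361/π) × (0.0929 + 0.9365) = 433.22 × 1.0294 = 445.96 W/m².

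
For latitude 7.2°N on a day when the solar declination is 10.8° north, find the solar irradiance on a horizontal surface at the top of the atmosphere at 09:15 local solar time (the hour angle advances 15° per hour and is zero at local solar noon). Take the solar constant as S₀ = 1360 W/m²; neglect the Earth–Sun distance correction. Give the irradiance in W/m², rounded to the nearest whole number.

Hour angle H = 15° × (9.25 − 12) = -41.25°.
cos θ_z = sin φ sin δ + cos φ cos δ cos H = (0.1253)(0.1874) + (0.9921)(0.9823)(0.7518) = 0.7561.
Top-of-atmosphere irradiance = S₀ cos θ_z = 1360 × 0.7561 = 1028.30 W/m².

1028 W/m²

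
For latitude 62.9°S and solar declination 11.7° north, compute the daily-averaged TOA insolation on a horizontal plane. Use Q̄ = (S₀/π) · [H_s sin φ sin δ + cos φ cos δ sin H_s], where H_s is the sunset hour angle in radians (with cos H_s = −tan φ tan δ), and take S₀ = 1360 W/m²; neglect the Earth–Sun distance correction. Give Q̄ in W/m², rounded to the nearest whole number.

cos H_s = −tan(-62.9°) · tan(11.7°) = 0.4047, so H_s = arccos(0.4047) = 66.13°. In radians, H_s = 1.1542.
H_s sin φ sin δ = 1.1542 × -0.8902 × 0.2028 = -0.2084.
cos φ cos δ sin H_s = 0.4555 × 0.9792 × 0.9145 = 0.4079.
Q̄ = (1360/π) × (-0.2084 + 0.4079) = 432.90 × 0.1995 = 86.36 W/m².

86 W/m²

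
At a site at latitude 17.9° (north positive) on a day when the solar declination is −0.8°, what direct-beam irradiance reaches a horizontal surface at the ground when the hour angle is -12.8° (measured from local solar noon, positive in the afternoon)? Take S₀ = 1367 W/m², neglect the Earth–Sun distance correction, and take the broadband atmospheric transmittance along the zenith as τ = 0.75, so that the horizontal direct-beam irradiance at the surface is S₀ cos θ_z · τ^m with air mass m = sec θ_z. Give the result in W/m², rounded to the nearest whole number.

925 W/m²

cos θ_z = sin(17.9°) sin(-0.8°) + cos(17.9°) cos(-0.8°) cos(-12.80°) = -0.0043 + 0.9279 = 0.9236.
Air mass m = 1/cos θ_z = 1/0.9236 = 1.083; τ^m = 0.75^1.083 = 0.7323.
Surface direct beam = 1367 × 0.9236 × 0.7323 = 924.57 W/m².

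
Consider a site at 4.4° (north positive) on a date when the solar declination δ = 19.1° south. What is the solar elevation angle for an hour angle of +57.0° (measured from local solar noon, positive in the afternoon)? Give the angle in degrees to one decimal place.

cos θ_z = sin(4.4°) sin(-19.1°) + cos(4.4°) cos(-19.1°) cos(57.00°) = -0.0251 + 0.5131 = 0.4880.
θ_z = arccos(0.4880) = 60.79°, so the elevation is 90° − 60.79° = 29.21°.

29.2°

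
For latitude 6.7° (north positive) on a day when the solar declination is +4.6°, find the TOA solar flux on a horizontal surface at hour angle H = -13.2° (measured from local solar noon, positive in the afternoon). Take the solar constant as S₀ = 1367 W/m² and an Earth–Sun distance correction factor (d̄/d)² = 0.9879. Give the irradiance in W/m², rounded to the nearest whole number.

cos θ_z = sin(6.7°) sin(4.6°) + cos(6.7°) cos(4.6°) cos(-13.20°) = 0.0094 + 0.9638 = 0.9732.
Top-of-atmosphere irradiance = S₀ (d̄/d)² cos θ_z = 1367 × 0.9879 × 0.9732 = 1314.27 W/m².

1314 W/m²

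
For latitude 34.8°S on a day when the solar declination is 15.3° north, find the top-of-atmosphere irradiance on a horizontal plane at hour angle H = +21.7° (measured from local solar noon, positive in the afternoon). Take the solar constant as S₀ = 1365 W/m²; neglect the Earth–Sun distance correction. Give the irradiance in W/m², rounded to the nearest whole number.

With φ = -34.8°, δ = 15.3°, H = 21.70°: sin φ sin δ = -0.1506, cos φ cos δ cos H = 0.7359, so cos θ_z = 0.5853.
Top-of-atmosphere irradiance = S₀ cos θ_z = 1365 × 0.5853 = 798.93 W/m².

799 W/m²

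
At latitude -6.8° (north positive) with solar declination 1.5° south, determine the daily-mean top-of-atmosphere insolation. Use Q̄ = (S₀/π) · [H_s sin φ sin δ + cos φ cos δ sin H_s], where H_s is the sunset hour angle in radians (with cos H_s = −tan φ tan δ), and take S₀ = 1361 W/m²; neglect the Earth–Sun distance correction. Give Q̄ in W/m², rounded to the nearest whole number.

The sunset hour angle satisfies cos H_s = −tan φ tan δ = -0.0031, giving H_s = 90.18°. In radians, H_s = 1.5739.
H_s sin φ sin δ = 1.5739 × -0.1184 × -0.0262 = 0.0049.
cos φ cos δ sin H_s = 0.9930 × 0.9997 × 1.0000 = 0.9927.
Q̄ = (1361/π) × (0.0049 + 0.9927) = 433.22 × 0.9976 = 432.18 W/m².

432 W/m²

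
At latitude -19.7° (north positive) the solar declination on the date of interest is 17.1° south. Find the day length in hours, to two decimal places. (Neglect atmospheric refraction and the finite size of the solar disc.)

−tan φ tan δ = −(-0.3581)(-0.3076) = -0.1102; H_s = arccos(-0.1102) = 96.33°.
Day length = 2 H_s / 15° h⁻¹ = 192.66° / 15 = 12.844 h.

12.84 hours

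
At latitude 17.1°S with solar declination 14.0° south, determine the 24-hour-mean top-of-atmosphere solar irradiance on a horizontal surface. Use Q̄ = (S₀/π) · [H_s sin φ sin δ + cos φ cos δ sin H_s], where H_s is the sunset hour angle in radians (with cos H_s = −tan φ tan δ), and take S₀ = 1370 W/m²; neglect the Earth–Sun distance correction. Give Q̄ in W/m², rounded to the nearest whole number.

−tan φ tan δ = −(-0.3076)(-0.2493) = -0.0767; H_s = arccos(-0.0767) = 94.40°. In radians, H_s = 1.6476.
H_s sin φ sin δ = 1.6476 × -0.2940 × -0.2419 = 0.1172.
cos φ cos δ sin H_s = 0.9558 × 0.9703 × 0.9971 = 0.9247.
Q̄ = (1370/π) × (0.1172 + 0.9247) = 436.08 × 1.0419 = 454.35 W/m².

454 W/m²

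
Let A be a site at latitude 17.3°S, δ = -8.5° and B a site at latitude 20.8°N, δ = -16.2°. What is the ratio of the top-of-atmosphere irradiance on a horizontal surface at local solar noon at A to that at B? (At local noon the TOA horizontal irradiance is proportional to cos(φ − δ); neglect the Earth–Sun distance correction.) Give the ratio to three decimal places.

A: cos θ_z = cos(-17.3° − (-8.5°)) = 0.9882.
B: cos θ_z = cos(20.8° − (-16.2°)) = 0.7986.
Ratio A/B = 0.9882 / 0.7986 = 1.2374.

1.237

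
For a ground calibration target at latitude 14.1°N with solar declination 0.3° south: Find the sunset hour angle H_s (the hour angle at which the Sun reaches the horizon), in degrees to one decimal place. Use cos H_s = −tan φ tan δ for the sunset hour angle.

cos H_s = −tan(14.1°) · tan(-0.3°) = 0.0013, so H_s = arccos(0.0013) = 89.93°.

89.9°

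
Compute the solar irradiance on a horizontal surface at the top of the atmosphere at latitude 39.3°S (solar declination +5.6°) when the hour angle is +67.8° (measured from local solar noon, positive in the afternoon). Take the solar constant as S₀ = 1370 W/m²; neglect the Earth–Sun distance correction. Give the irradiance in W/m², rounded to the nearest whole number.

cos θ_z = sin φ sin δ + cos φ cos δ cos H = (-0.6334)(0.0976) + (0.7738)(0.9952)(0.3778) = 0.2291.
Top-of-atmosphere irradiance = S₀ cos θ_z = 1370 × 0.2291 = 313.87 W/m².

314 W/m²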